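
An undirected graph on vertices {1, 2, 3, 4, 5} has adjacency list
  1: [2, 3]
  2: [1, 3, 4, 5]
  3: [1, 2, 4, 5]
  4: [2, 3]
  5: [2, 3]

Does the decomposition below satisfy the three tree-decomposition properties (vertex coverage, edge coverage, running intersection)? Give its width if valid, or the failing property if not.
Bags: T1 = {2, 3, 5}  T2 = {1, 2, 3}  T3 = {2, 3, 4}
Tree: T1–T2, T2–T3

Yes; width 2.

Every vertex of G appears in some bag (union = {1, 2, 3, 4, 5}); every edge is covered by a bag; and for each vertex v the set of bags containing v is connected in the bag tree. The decomposition is therefore valid. The largest bag has 3 vertices, so the width is 2.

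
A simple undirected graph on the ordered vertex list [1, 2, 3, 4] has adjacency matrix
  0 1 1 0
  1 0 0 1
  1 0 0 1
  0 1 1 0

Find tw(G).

A width-2 tree decomposition is:
Bags: B1 = {1, 2, 4}  B2 = {1, 3, 4}
Tree: B1–B2
Every bag has size at most 3, so the width is 3 − 1 = 2 and tw(G) ≤ 2. For the lower bound, G contains the cycle 4–2–1–3–4, so G is not a forest; only forests have treewidth ≤ 1, hence tw(G) ≥ 2. Hence tw(G) = 2 exactly.

2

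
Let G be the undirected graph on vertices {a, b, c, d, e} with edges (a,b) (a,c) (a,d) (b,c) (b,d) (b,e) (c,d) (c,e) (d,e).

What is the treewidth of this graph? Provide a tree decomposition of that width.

Treewidth 3.
One such decomposition:
Bags: B1 = {b, c, d, e}  B2 = {a, b, c, d}
Tree: B1–B2

The largest bag has 4 vertices, giving width 3; this decomposition certifies tw(G) ≤ 3. On the other hand G contains the 4-clique {b, c, d, e}. A clique must lie in a single bag of any decomposition, so no decomposition can have width below 3. The upper and lower bounds meet at 3, so that is the treewidth.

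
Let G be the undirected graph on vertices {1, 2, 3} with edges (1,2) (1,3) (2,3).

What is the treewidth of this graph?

A width-2 tree decomposition is:
Bags: B1 = {1, 2, 3}
Tree: (single bag)
A single bag containing all 3 vertices is trivially a valid decomposition of width 2. Conversely, {1, 2, 3} is a clique of size 3, and the vertices of any clique must share a bag in every tree decomposition; so some bag has ≥ 3 vertices and tw(G) ≥ 2. Therefore the treewidth is 2.

2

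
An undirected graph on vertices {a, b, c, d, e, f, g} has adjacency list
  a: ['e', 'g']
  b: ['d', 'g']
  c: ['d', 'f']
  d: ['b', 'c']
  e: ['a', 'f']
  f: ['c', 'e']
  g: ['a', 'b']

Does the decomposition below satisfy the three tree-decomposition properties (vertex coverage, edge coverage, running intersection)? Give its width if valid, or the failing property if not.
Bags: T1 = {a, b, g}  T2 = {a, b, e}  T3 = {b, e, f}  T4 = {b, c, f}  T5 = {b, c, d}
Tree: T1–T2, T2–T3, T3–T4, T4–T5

Yes; width 2.

Vertex coverage: the bags together contain {a, b, c, d, e, f, g}, the full vertex set. Edge coverage: each edge of G has both endpoints in at least one bag. Running intersection: for every vertex, the bags containing it form a connected subtree. All three properties hold, so this is a valid tree decomposition of width max|bag| − 1 = 2, and hence tw(G) ≤ 2.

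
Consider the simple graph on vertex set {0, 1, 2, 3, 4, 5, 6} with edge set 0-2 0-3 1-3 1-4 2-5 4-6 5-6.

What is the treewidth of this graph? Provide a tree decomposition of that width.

Treewidth 2.
One such decomposition:
Bags: B1 = {2, 5, 6}  B2 = {2, 4, 6}  B3 = {1, 2, 4}  B4 = {1, 2, 3}  B5 = {0, 2, 3}
Tree: B1–B2, B2–B3, B3–B4, B4–B5

The largest bag has 3 vertices, giving width 2; this decomposition certifies tw(G) ≤ 2. For the lower bound, G contains the cycle 2–5–6–4–1–3–0–2, so G is not a forest; only forests have treewidth ≤ 1, hence tw(G) ≥ 2. Hence tw(G) = 2 exactly.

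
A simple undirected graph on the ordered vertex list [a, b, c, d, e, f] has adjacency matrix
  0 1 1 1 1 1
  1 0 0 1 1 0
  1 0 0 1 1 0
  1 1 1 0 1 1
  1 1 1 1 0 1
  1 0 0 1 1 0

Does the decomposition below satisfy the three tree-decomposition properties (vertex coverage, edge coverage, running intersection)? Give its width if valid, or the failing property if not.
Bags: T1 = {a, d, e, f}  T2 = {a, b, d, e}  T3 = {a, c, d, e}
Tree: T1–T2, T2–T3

Every vertex of G appears in some bag (union = {a, b, c, d, e, f}); every edge is covered by a bag; and for each vertex v the set of bags containing v is connected in the bag tree. The decomposition is therefore valid. The largest bag has 4 vertices, so the width is 3.

Yes; width 3.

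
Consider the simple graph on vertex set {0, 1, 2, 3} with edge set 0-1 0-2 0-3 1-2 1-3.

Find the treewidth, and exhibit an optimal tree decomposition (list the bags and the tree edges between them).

Every bag has size at most 3, so the width is 3 − 1 = 2 and tw(G) ≤ 2. For the lower bound, the 3 vertices {0, 1, 2} are pairwise adjacent, and any tree decomposition puts a clique entirely inside one bag — forcing width ≥ 2. Combining the bounds, tw(G) = 2.

Treewidth 2.
Bags: B1 = {0, 1, 3}  B2 = {0, 1, 2}
Tree: B1–B2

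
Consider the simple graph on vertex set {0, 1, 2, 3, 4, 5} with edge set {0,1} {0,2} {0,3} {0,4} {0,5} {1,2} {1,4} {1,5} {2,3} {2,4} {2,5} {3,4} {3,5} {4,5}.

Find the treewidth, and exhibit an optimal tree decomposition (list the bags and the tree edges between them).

Treewidth 4.
One optimal decomposition is:
Bags: B1 = {0, 2, 3, 4, 5}  B2 = {0, 1, 2, 4, 5}
Tree: B1–B2

Each bag holds 5 vertices, so the decomposition has width 4, which upper-bounds the treewidth. Conversely, {0, 1, 2, 4, 5} is a clique of size 5, and the vertices of any clique must share a bag in every tree decomposition; so some bag has ≥ 5 vertices and tw(G) ≥ 4. Hence tw(G) = 4 exactly.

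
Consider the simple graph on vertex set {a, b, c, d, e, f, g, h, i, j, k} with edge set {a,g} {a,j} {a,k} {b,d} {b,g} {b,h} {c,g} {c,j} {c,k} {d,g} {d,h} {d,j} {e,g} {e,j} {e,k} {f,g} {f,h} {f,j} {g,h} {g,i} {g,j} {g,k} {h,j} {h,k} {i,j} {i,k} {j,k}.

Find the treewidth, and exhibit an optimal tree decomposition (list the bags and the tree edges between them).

Treewidth 3.
One optimal decomposition is:
Bags: B1 = {f, g, h, j}  B2 = {g, h, j, k}  B3 = {a, g, j, k}  B4 = {d, g, h, j}  B5 = {g, i, j, k}  B6 = {e, g, j, k}  B7 = {b, d, g, h}  B8 = {c, g, j, k}
Tree: B1–B2, B2–B3, B2–B4, B3–B5, B2–B6, B4–B7, B2–B8

Every bag has size at most 4, so the width is 4 − 1 = 3 and tw(G) ≤ 3. On the other hand G contains the 4-clique {d, g, h, j}. A clique must lie in a single bag of any decomposition, so no decomposition can have width below 3. The upper and lower bounds meet at 3, so that is the treewidth.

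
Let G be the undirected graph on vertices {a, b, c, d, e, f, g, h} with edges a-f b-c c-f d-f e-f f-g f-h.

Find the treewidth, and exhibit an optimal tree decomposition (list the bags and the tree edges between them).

Treewidth 1.
One optimal decomposition is:
Bags: B1 = {a, f}  B2 = {c, f}  B3 = {d, f}  B4 = {f, h}  B5 = {b, c}  B6 = {e, f}  B7 = {f, g}
Tree: B1–B2, B1–B3, B2–B4, B2–B5, B2–B6, B4–B7

Every bag has size at most 2, so the width is 2 − 1 = 1 and tw(G) ≤ 1. G has an edge, so its treewidth is at least 1. The upper and lower bounds meet at 1, so that is the treewidth.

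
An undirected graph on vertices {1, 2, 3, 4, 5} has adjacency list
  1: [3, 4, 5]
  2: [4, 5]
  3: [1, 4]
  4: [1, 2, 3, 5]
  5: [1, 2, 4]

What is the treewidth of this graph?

A width-2 tree decomposition is:
Bags: B1 = {2, 4, 5}  B2 = {1, 4, 5}  B3 = {1, 3, 4}
Tree: B1–B2, B2–B3
Each bag holds 3 vertices, so the decomposition has width 2, which upper-bounds the treewidth. For the lower bound, the 3 vertices {1, 3, 4} are pairwise adjacent, and any tree decomposition puts a clique entirely inside one bag — forcing width ≥ 2. Hence tw(G) = 2 exactly.

2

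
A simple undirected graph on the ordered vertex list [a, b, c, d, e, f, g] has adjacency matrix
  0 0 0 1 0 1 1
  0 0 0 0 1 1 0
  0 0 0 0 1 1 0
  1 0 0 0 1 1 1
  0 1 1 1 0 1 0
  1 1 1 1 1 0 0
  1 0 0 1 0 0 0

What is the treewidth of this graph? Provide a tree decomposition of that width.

Treewidth 2.
One such decomposition:
Bags: B1 = {d, e, f}  B2 = {c, e, f}  B3 = {a, d, f}  B4 = {b, e, f}  B5 = {a, d, g}
Tree: B1–B2, B1–B3, B1–B4, B3–B5

The largest bag has 3 vertices, giving width 2; this decomposition certifies tw(G) ≤ 2. On the other hand G contains the 3-clique {a, d, g}. A clique must lie in a single bag of any decomposition, so no decomposition can have width below 2. Therefore the treewidth is 2.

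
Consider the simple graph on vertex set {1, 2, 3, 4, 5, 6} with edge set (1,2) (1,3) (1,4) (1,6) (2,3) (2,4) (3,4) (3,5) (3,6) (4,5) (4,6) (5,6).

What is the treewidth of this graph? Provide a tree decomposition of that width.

Treewidth 3.
Bags: B1 = {1, 2, 3, 4}  B2 = {1, 3, 4, 6}  B3 = {3, 4, 5, 6}
Tree: B1–B2, B2–B3

The largest bag has 4 vertices, giving width 3; this decomposition certifies tw(G) ≤ 3. Conversely, {1, 2, 3, 4} is a clique of size 4, and the vertices of any clique must share a bag in every tree decomposition; so some bag has ≥ 4 vertices and tw(G) ≥ 3. Therefore the treewidth is 3.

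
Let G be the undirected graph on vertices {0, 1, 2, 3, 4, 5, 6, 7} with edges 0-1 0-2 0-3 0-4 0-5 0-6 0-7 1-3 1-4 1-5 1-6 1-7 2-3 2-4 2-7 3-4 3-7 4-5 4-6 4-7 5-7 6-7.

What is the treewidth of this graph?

4

A width-4 tree decomposition is:
Bags: B1 = {0, 1, 3, 4, 7}  B2 = {0, 1, 4, 6, 7}  B3 = {0, 1, 4, 5, 7}  B4 = {0, 2, 3, 4, 7}
Tree: B1–B2, B1–B3, B1–B4
Each bag holds 5 vertices, so the decomposition has width 4, which upper-bounds the treewidth. Conversely, {0, 1, 3, 4, 7} is a clique of size 5, and the vertices of any clique must share a bag in every tree decomposition; so some bag has ≥ 5 vertices and tw(G) ≥ 4. Therefore the treewidth is 4.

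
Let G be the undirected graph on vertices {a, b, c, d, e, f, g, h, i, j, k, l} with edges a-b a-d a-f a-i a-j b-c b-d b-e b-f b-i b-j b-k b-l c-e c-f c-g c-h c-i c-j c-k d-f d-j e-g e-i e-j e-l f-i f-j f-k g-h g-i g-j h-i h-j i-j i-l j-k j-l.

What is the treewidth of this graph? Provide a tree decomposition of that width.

Treewidth 4.
One optimal decomposition is:
Bags: B1 = {c, e, g, i, j}  B2 = {b, c, e, i, j}  B3 = {b, c, f, i, j}  B4 = {c, g, h, i, j}  B5 = {a, b, f, i, j}  B6 = {a, b, d, f, j}  B7 = {b, c, f, j, k}  B8 = {b, e, i, j, l}
Tree: B1–B2, B2–B3, B1–B4, B3–B5, B5–B6, B3–B7, B2–B8

Each bag holds 5 vertices, so the decomposition has width 4, which upper-bounds the treewidth. On the other hand G contains the 5-clique {c, e, g, i, j}. A clique must lie in a single bag of any decomposition, so no decomposition can have width below 4. Therefore the treewidth is 4.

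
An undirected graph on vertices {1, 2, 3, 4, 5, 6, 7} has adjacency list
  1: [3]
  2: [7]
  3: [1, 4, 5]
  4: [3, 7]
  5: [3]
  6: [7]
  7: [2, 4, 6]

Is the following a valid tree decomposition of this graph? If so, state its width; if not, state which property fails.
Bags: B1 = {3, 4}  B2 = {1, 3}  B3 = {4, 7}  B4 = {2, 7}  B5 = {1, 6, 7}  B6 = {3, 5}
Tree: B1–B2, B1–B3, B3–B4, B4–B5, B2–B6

A tree decomposition must satisfy three properties: every vertex lies in some bag; for every edge, both endpoints lie together in some bag; and for every vertex, the bags containing it form a connected subtree. Here bags containing vertex 1 are not connected in the tree, so the decomposition is invalid.

No — bags containing vertex 1 are not connected in the tree.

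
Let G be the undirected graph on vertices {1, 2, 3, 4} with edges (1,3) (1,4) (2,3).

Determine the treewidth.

A width-1 tree decomposition is:
Bags: B1 = {1, 3}  B2 = {1, 4}  B3 = {2, 3}
Tree: B1–B2, B1–B3
The largest bag has 2 vertices, giving width 1; this decomposition certifies tw(G) ≤ 1. G has an edge, so its treewidth is at least 1. Therefore the treewidth is 1.

1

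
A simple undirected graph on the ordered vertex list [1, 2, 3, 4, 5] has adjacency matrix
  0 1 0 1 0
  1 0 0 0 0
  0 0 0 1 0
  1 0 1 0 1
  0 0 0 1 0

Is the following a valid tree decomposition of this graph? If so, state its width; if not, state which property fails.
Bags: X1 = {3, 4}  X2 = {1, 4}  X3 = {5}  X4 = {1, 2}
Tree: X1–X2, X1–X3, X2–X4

No — edge (4,5) lies in no bag.

A tree decomposition must satisfy three properties: every vertex lies in some bag; for every edge, both endpoints lie together in some bag; and for every vertex, the bags containing it form a connected subtree. Here edge (4,5) lies in no bag, so the decomposition is invalid.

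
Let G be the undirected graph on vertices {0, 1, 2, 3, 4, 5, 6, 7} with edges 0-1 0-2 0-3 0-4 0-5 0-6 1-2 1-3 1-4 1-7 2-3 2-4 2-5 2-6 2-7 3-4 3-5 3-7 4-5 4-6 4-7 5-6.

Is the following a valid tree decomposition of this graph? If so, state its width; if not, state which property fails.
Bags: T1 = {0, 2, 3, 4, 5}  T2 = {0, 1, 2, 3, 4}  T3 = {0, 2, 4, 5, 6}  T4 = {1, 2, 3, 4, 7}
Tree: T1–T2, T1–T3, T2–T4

Every vertex of G appears in some bag (union = {0, 1, 2, 3, 4, 5, 6, 7}); every edge is covered by a bag; and for each vertex v the set of bags containing v is connected in the bag tree. The decomposition is therefore valid. The largest bag has 5 vertices, so the width is 4.

Yes; width 4.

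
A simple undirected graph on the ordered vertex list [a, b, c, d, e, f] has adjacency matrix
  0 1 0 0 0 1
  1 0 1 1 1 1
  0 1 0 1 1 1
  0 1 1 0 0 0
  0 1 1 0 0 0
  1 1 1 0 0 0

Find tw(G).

A width-2 tree decomposition is:
Bags: B1 = {b, c, f}  B2 = {b, c, d}  B3 = {b, c, e}  B4 = {a, b, f}
Tree: B1–B2, B2–B3, B1–B4
Every bag has size at most 3, so the width is 3 − 1 = 2 and tw(G) ≤ 2. On the other hand G contains the 3-clique {b, c, d}. A clique must lie in a single bag of any decomposition, so no decomposition can have width below 2. The upper and lower bounds meet at 2, so that is the treewidth.

2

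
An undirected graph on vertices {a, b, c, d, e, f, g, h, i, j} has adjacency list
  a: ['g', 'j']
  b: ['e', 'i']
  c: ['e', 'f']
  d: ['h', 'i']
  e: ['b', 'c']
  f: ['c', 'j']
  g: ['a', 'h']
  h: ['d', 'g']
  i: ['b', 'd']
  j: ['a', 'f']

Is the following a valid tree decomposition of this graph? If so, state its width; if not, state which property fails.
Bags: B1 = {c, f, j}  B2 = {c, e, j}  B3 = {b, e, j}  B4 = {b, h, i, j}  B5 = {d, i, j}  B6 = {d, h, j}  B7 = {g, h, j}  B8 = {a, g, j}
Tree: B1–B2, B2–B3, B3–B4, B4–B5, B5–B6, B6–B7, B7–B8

No — bags containing vertex h are not connected in the tree.

A tree decomposition must satisfy three properties: every vertex lies in some bag; for every edge, both endpoints lie together in some bag; and for every vertex, the bags containing it form a connected subtree. Here bags containing vertex h are not connected in the tree, so the decomposition is invalid.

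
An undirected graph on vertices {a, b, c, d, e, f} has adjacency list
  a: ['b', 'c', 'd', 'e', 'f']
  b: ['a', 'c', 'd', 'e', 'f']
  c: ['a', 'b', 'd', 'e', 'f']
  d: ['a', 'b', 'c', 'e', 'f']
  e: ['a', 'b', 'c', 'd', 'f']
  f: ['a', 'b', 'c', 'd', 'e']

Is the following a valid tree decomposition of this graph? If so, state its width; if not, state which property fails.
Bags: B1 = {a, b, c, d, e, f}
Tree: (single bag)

Every vertex of G appears in some bag (union = {a, b, c, d, e, f}); every edge is covered by a bag; and for each vertex v the set of bags containing v is connected in the bag tree. The decomposition is therefore valid. The largest bag has 6 vertices, so the width is 5.

Yes; width 5.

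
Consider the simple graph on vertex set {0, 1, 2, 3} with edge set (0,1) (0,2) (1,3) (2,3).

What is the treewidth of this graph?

A width-2 tree decomposition is:
Bags: B1 = {0, 1, 3}  B2 = {0, 2, 3}
Tree: B1–B2
Each bag holds 3 vertices, so the decomposition has width 2, which upper-bounds the treewidth. The edges 3–1–0–2–3 form a cycle, so G is not a tree and its treewidth is at least 2. The upper and lower bounds meet at 2, so that is the treewidth.

2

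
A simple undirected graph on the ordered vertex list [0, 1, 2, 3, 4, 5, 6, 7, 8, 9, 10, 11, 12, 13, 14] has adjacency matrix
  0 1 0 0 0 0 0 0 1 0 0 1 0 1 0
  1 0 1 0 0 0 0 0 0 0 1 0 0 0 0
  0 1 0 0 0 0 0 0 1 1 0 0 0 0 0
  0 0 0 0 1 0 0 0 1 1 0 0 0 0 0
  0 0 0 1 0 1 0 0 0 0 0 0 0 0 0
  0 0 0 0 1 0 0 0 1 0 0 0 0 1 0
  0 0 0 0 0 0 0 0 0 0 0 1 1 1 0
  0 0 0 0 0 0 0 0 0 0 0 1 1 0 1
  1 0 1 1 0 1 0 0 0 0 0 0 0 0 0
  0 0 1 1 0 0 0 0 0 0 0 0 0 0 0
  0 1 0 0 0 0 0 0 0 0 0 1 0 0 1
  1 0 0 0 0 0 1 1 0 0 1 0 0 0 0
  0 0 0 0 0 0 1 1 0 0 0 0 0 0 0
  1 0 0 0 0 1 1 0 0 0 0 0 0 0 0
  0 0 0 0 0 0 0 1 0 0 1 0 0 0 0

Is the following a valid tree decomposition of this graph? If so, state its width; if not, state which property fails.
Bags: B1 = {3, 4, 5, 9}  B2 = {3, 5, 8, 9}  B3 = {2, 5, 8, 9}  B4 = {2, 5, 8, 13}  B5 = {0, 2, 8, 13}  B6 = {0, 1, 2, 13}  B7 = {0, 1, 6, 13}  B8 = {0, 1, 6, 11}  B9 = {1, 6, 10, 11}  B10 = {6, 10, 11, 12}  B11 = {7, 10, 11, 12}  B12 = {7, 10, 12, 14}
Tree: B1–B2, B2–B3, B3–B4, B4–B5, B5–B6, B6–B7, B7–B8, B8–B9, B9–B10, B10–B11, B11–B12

Yes; width 3.

Vertex coverage: the bags together contain {0, 1, 2, 3, 4, 5, 6, 7, 8, 9, 10, 11, 12, 13, 14}, the full vertex set. Edge coverage: each edge of G has both endpoints in at least one bag. Running intersection: for every vertex, the bags containing it form a connected subtree. All three properties hold, so this is a valid tree decomposition of width max|bag| − 1 = 3, and hence tw(G) ≤ 3.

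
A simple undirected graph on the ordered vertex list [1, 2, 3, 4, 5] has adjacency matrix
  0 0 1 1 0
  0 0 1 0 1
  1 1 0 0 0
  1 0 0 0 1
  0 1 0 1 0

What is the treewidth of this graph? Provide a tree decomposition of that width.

Treewidth 2.
One such decomposition:
Bags: B1 = {1, 3, 4}  B2 = {2, 3, 4}  B3 = {2, 4, 5}
Tree: B1–B2, B2–B3

The largest bag has 3 vertices, giving width 2; this decomposition certifies tw(G) ≤ 2. For the lower bound, G contains the cycle 4–1–3–2–5–4, so G is not a forest; only forests have treewidth ≤ 1, hence tw(G) ≥ 2. Hence tw(G) = 2 exactly.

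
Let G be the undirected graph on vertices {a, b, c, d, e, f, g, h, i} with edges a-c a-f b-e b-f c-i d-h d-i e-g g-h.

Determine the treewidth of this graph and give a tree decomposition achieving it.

Treewidth 2.
Bags: B1 = {b, e, g}  B2 = {b, f, g}  B3 = {a, f, g}  B4 = {a, c, g}  B5 = {c, g, i}  B6 = {d, g, i}  B7 = {d, g, h}
Tree: B1–B2, B2–B3, B3–B4, B4–B5, B5–B6, B6–B7

Every bag has size at most 3, so the width is 3 − 1 = 2 and tw(G) ≤ 2. The edges g–e–b–f–a–c–i–d–h–g form a cycle, so G is not a tree and its treewidth is at least 2. The upper and lower bounds meet at 2, so that is the treewidth.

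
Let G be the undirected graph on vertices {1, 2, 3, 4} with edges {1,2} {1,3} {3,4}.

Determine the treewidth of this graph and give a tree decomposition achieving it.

Treewidth 1.
Bags: B1 = {1, 2}  B2 = {1, 3}  B3 = {3, 4}
Tree: B1–B2, B2–B3

Each bag holds 2 vertices, so the decomposition has width 1, which upper-bounds the treewidth. G has an edge, so its treewidth is at least 1. Therefore the treewidth is 1.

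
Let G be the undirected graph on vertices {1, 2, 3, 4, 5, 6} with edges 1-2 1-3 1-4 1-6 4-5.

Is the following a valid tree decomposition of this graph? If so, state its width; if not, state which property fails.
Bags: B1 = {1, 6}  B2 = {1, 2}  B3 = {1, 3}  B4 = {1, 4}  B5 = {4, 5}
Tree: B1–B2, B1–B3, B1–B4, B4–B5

Yes; width 1.

Vertex coverage: the bags together contain {1, 2, 3, 4, 5, 6}, the full vertex set. Edge coverage: each edge of G has both endpoints in at least one bag. Running intersection: for every vertex, the bags containing it form a connected subtree. All three properties hold, so this is a valid tree decomposition of width max|bag| − 1 = 1, and hence tw(G) ≤ 1.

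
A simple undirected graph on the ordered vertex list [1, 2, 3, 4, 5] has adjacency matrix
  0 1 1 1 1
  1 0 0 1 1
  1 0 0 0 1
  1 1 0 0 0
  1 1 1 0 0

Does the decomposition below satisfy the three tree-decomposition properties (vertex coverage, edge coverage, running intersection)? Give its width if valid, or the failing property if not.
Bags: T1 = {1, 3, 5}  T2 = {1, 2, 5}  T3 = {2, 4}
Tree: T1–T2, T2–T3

A tree decomposition must satisfy three properties: every vertex lies in some bag; for every edge, both endpoints lie together in some bag; and for every vertex, the bags containing it form a connected subtree. Here edge (1,4) lies in no bag, so the decomposition is invalid.

No — edge (1,4) lies in no bag.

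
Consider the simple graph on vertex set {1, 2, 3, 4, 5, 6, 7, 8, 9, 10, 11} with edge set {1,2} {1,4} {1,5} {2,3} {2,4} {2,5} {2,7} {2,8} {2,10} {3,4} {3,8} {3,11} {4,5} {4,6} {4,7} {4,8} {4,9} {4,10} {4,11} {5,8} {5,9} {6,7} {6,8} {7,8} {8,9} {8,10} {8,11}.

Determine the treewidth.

A width-3 tree decomposition is:
Bags: B1 = {2, 4, 5, 8}  B2 = {2, 3, 4, 8}  B3 = {3, 4, 8, 11}  B4 = {1, 2, 4, 5}  B5 = {2, 4, 7, 8}  B6 = {4, 5, 8, 9}  B7 = {4, 6, 7, 8}  B8 = {2, 4, 8, 10}
Tree: B1–B2, B2–B3, B1–B4, B2–B5, B1–B6, B5–B7, B5–B8
Each bag holds 4 vertices, so the decomposition has width 3, which upper-bounds the treewidth. On the other hand G contains the 4-clique {4, 5, 8, 9}. A clique must lie in a single bag of any decomposition, so no decomposition can have width below 3. Therefore the treewidth is 3.

3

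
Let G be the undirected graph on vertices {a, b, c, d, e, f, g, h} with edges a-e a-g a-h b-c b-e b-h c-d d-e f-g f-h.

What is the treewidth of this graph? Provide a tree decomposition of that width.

Treewidth 2.
One optimal decomposition is:
Bags: B1 = {c, d, e}  B2 = {b, c, e}  B3 = {a, b, e}  B4 = {a, b, h}  B5 = {a, g, h}  B6 = {f, g, h}
Tree: B1–B2, B2–B3, B3–B4, B4–B5, B5–B6

The largest bag has 3 vertices, giving width 2; this decomposition certifies tw(G) ≤ 2. The edges d–c–b–e–d form a cycle, so G is not a tree and its treewidth is at least 2. Hence tw(G) = 2 exactly.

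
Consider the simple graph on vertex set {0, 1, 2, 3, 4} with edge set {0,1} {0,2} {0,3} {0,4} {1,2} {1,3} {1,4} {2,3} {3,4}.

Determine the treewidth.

3

A width-3 tree decomposition is:
Bags: B1 = {0, 1, 2, 3}  B2 = {0, 1, 3, 4}
Tree: B1–B2
The largest bag has 4 vertices, giving width 3; this decomposition certifies tw(G) ≤ 3. Conversely, {0, 1, 2, 3} is a clique of size 4, and the vertices of any clique must share a bag in every tree decomposition; so some bag has ≥ 4 vertices and tw(G) ≥ 3. Hence tw(G) = 3 exactly.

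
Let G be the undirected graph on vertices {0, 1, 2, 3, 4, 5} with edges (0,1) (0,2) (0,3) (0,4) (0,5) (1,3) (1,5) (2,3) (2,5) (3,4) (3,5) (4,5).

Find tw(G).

3

A width-3 tree decomposition is:
Bags: B1 = {0, 3, 4, 5}  B2 = {0, 1, 3, 5}  B3 = {0, 2, 3, 5}
Tree: B1–B2, B1–B3
The largest bag has 4 vertices, giving width 3; this decomposition certifies tw(G) ≤ 3. On the other hand G contains the 4-clique {0, 1, 3, 5}. A clique must lie in a single bag of any decomposition, so no decomposition can have width below 3. The upper and lower bounds meet at 3, so that is the treewidth.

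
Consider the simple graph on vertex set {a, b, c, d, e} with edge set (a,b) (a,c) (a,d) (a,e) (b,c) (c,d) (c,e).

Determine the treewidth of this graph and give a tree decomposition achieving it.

Treewidth 2.
One such decomposition:
Bags: B1 = {a, c, d}  B2 = {a, b, c}  B3 = {a, c, e}
Tree: B1–B2, B2–B3

Each bag holds 3 vertices, so the decomposition has width 2, which upper-bounds the treewidth. On the other hand G contains the 3-clique {a, c, d}. A clique must lie in a single bag of any decomposition, so no decomposition can have width below 2. The upper and lower bounds meet at 2, so that is the treewidth.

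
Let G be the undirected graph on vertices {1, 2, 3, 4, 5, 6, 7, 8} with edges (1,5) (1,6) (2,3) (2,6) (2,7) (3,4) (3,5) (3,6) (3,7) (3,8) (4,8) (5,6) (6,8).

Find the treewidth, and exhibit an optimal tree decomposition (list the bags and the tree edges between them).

Each bag holds 3 vertices, so the decomposition has width 2, which upper-bounds the treewidth. Conversely, {1, 5, 6} is a clique of size 3, and the vertices of any clique must share a bag in every tree decomposition; so some bag has ≥ 3 vertices and tw(G) ≥ 2. Hence tw(G) = 2 exactly.

Treewidth 2.
One optimal decomposition is:
Bags: B1 = {3, 5, 6}  B2 = {2, 3, 6}  B3 = {2, 3, 7}  B4 = {3, 6, 8}  B5 = {3, 4, 8}  B6 = {1, 5, 6}
Tree: B1–B2, B2–B3, B1–B4, B4–B5, B1–B6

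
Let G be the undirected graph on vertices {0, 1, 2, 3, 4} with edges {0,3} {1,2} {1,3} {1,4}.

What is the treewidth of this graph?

1

A width-1 tree decomposition is:
Bags: B1 = {1, 3}  B2 = {0, 3}  B3 = {1, 4}  B4 = {1, 2}
Tree: B1–B2, B1–B3, B1–B4
Each bag holds 2 vertices, so the decomposition has width 1, which upper-bounds the treewidth. Any graph with an edge has treewidth ≥ 1, and G has the edge 1–3. Hence tw(G) = 1 exactly.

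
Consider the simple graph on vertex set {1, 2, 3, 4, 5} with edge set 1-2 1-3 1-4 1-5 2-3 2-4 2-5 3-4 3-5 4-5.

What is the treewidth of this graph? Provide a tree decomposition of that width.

Treewidth 4.
Bags: B1 = {1, 2, 3, 4, 5}
Tree: (single bag)

A single bag containing all 5 vertices is trivially a valid decomposition of width 4. Conversely, {1, 2, 3, 4, 5} is a clique of size 5, and the vertices of any clique must share a bag in every tree decomposition; so some bag has ≥ 5 vertices and tw(G) ≥ 4. The upper and lower bounds meet at 4, so that is the treewidth.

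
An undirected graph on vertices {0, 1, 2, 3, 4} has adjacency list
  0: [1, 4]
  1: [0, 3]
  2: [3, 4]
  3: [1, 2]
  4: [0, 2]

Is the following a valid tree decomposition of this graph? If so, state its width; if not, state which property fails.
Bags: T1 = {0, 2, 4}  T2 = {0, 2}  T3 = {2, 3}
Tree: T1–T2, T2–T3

A tree decomposition must satisfy three properties: every vertex lies in some bag; for every edge, both endpoints lie together in some bag; and for every vertex, the bags containing it form a connected subtree. Here vertex 1 appears in no bag, so the decomposition is invalid.

No — vertex 1 appears in no bag.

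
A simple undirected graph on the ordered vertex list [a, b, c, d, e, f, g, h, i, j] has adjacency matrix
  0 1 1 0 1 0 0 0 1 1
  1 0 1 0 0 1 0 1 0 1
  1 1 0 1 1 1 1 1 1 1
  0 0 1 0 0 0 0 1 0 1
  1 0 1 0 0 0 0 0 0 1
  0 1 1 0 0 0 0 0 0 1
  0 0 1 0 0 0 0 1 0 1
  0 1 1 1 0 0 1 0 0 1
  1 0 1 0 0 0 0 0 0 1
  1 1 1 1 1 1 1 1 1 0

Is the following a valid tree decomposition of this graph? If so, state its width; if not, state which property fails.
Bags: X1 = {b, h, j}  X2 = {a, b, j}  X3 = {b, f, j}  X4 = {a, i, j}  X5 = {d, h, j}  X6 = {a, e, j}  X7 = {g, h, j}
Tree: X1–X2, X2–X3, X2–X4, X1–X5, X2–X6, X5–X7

No — vertex c appears in no bag.

A tree decomposition must satisfy three properties: every vertex lies in some bag; for every edge, both endpoints lie together in some bag; and for every vertex, the bags containing it form a connected subtree. Here vertex c appears in no bag, so the decomposition is invalid.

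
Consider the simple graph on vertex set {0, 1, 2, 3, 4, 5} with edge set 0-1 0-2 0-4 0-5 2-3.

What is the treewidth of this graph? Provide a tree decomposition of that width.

The largest bag has 2 vertices, giving width 1; this decomposition certifies tw(G) ≤ 1. Any graph with an edge has treewidth ≥ 1, and G has the edge 0–2. The upper and lower bounds meet at 1, so that is the treewidth.

Treewidth 1.
One such decomposition:
Bags: B1 = {0, 2}  B2 = {2, 3}  B3 = {0, 1}  B4 = {0, 4}  B5 = {0, 5}
Tree: B1–B2, B1–B3, B1–B4, B1–B5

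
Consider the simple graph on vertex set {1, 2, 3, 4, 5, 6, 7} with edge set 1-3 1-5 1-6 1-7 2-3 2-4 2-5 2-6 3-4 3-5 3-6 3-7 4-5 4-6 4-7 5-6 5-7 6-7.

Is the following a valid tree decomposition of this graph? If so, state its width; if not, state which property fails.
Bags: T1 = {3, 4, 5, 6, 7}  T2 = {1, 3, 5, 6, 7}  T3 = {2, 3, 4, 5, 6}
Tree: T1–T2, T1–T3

Checking the three conditions: (i) the bags cover all of {1, 2, 3, 4, 5, 6, 7}; (ii) for each edge, some bag contains both endpoints; (iii) the bags containing any fixed vertex form a subtree. All hold, so the decomposition is valid with width 5 − 1 = 4.

Yes; width 4.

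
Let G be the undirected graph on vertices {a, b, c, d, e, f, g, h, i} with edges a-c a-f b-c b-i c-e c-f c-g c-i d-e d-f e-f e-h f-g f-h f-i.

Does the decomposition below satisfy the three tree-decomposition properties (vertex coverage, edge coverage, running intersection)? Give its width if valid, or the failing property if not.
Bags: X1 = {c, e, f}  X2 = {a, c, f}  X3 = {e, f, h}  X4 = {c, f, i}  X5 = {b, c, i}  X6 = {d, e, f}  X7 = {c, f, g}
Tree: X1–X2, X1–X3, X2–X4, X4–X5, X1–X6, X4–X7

Yes; width 2.

Vertex coverage: the bags together contain {a, b, c, d, e, f, g, h, i}, the full vertex set. Edge coverage: each edge of G has both endpoints in at least one bag. Running intersection: for every vertex, the bags containing it form a connected subtree. All three properties hold, so this is a valid tree decomposition of width max|bag| − 1 = 2, and hence tw(G) ≤ 2.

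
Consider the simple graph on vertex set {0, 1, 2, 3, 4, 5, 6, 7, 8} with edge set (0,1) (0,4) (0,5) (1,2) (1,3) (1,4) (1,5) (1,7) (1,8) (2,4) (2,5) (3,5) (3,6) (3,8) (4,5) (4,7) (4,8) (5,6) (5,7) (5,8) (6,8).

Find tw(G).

3

A width-3 tree decomposition is:
Bags: B1 = {1, 3, 5, 8}  B2 = {1, 4, 5, 8}  B3 = {3, 5, 6, 8}  B4 = {1, 2, 4, 5}  B5 = {0, 1, 4, 5}  B6 = {1, 4, 5, 7}
Tree: B1–B2, B1–B3, B2–B4, B2–B5, B5–B6
Each bag holds 4 vertices, so the decomposition has width 3, which upper-bounds the treewidth. For the lower bound, the 4 vertices {1, 3, 5, 8} are pairwise adjacent, and any tree decomposition puts a clique entirely inside one bag — forcing width ≥ 3. Therefore the treewidth is 3.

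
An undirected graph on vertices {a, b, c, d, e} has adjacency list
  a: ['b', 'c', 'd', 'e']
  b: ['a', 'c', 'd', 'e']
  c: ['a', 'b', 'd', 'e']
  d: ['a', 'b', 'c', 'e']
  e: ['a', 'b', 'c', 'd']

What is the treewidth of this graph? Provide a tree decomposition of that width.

Treewidth 4.
Bags: B1 = {a, b, c, d, e}
Tree: (single bag)

A single bag containing all 5 vertices is trivially a valid decomposition of width 4. Conversely, {a, b, c, d, e} is a clique of size 5, and the vertices of any clique must share a bag in every tree decomposition; so some bag has ≥ 5 vertices and tw(G) ≥ 4. Combining the bounds, tw(G) = 4.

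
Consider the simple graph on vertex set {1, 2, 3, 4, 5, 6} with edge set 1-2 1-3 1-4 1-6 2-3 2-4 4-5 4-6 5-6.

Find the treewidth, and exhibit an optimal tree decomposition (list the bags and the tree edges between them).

Every bag has size at most 3, so the width is 3 − 1 = 2 and tw(G) ≤ 2. Conversely, {1, 2, 3} is a clique of size 3, and the vertices of any clique must share a bag in every tree decomposition; so some bag has ≥ 3 vertices and tw(G) ≥ 2. Hence tw(G) = 2 exactly.

Treewidth 2.
One optimal decomposition is:
Bags: B1 = {1, 4, 6}  B2 = {1, 2, 4}  B3 = {4, 5, 6}  B4 = {1, 2, 3}
Tree: B1–B2, B1–B3, B2–B4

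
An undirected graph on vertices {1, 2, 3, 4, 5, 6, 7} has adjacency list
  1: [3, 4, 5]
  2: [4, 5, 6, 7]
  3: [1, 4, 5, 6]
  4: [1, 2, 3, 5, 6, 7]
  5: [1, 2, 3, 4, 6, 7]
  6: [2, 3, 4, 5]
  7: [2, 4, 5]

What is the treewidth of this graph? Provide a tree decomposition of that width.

The largest bag has 4 vertices, giving width 3; this decomposition certifies tw(G) ≤ 3. Conversely, {1, 3, 4, 5} is a clique of size 4, and the vertices of any clique must share a bag in every tree decomposition; so some bag has ≥ 4 vertices and tw(G) ≥ 3. Hence tw(G) = 3 exactly.

Treewidth 3.
One such decomposition:
Bags: B1 = {2, 4, 5, 6}  B2 = {3, 4, 5, 6}  B3 = {2, 4, 5, 7}  B4 = {1, 3, 4, 5}
Tree: B1–B2, B1–B3, B2–B4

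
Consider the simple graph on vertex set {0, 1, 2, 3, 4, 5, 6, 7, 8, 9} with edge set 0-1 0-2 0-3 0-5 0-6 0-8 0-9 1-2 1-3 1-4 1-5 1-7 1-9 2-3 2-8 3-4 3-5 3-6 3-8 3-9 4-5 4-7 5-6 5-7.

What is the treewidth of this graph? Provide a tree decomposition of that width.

Every bag has size at most 4, so the width is 4 − 1 = 3 and tw(G) ≤ 3. Conversely, {0, 2, 3, 8} is a clique of size 4, and the vertices of any clique must share a bag in every tree decomposition; so some bag has ≥ 4 vertices and tw(G) ≥ 3. The upper and lower bounds meet at 3, so that is the treewidth.

Treewidth 3.
One optimal decomposition is:
Bags: B1 = {0, 1, 2, 3}  B2 = {0, 2, 3, 8}  B3 = {0, 1, 3, 5}  B4 = {1, 3, 4, 5}  B5 = {0, 1, 3, 9}  B6 = {0, 3, 5, 6}  B7 = {1, 4, 5, 7}
Tree: B1–B2, B1–B3, B3–B4, B3–B5, B3–B6, B4–B7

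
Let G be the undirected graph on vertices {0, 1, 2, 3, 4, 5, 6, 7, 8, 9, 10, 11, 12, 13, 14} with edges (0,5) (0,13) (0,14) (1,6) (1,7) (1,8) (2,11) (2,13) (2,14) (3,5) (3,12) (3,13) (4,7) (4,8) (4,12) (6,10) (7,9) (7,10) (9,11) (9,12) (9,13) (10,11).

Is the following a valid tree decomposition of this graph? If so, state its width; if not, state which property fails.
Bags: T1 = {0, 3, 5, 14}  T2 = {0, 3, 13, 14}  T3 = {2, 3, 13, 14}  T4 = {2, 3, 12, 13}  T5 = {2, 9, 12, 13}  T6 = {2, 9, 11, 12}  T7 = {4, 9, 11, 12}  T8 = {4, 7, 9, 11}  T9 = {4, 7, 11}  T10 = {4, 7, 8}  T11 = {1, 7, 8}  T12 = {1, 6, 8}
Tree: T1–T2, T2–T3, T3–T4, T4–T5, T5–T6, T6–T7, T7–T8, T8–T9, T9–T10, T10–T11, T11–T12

A tree decomposition must satisfy three properties: every vertex lies in some bag; for every edge, both endpoints lie together in some bag; and for every vertex, the bags containing it form a connected subtree. Here vertex 10 appears in no bag, so the decomposition is invalid.

No — vertex 10 appears in no bag.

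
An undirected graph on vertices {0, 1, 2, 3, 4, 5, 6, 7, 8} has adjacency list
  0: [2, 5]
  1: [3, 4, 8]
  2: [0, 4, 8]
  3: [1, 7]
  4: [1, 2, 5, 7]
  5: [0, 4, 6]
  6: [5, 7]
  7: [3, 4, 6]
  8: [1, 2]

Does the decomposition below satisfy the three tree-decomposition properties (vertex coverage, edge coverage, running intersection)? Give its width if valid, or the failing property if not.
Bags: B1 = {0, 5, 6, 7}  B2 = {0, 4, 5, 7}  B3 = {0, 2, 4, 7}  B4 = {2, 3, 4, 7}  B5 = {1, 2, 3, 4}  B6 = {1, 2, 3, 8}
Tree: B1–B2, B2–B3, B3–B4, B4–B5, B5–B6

Yes; width 3.

Checking the three conditions: (i) the bags cover all of {0, 1, 2, 3, 4, 5, 6, 7, 8}; (ii) for each edge, some bag contains both endpoints; (iii) the bags containing any fixed vertex form a subtree. All hold, so the decomposition is valid with width 4 − 1 = 3.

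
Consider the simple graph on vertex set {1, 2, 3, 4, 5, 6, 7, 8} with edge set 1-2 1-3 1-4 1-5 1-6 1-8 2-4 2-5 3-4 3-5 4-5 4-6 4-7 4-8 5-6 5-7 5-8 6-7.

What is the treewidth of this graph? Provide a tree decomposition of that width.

Each bag holds 4 vertices, so the decomposition has width 3, which upper-bounds the treewidth. Conversely, {1, 4, 5, 8} is a clique of size 4, and the vertices of any clique must share a bag in every tree decomposition; so some bag has ≥ 4 vertices and tw(G) ≥ 3. Therefore the treewidth is 3.

Treewidth 3.
Bags: B1 = {1, 4, 5, 6}  B2 = {4, 5, 6, 7}  B3 = {1, 2, 4, 5}  B4 = {1, 3, 4, 5}  B5 = {1, 4, 5, 8}
Tree: B1–B2, B1–B3, B1–B4, B4–B5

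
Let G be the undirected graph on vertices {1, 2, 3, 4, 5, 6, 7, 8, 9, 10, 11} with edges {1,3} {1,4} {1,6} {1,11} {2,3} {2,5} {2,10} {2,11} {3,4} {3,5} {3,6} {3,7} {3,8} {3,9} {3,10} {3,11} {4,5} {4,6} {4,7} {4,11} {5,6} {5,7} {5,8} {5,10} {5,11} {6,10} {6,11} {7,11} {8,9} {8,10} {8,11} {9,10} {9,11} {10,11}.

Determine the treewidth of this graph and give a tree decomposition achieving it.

Treewidth 4.
Bags: B1 = {3, 5, 8, 10, 11}  B2 = {3, 8, 9, 10, 11}  B3 = {3, 5, 6, 10, 11}  B4 = {3, 4, 5, 6, 11}  B5 = {3, 4, 5, 7, 11}  B6 = {1, 3, 4, 6, 11}  B7 = {2, 3, 5, 10, 11}
Tree: B1–B2, B1–B3, B3–B4, B4–B5, B4–B6, B3–B7

Every bag has size at most 5, so the width is 5 − 1 = 4 and tw(G) ≤ 4. Conversely, {1, 3, 4, 6, 11} is a clique of size 5, and the vertices of any clique must share a bag in every tree decomposition; so some bag has ≥ 5 vertices and tw(G) ≥ 4. The upper and lower bounds meet at 4, so that is the treewidth.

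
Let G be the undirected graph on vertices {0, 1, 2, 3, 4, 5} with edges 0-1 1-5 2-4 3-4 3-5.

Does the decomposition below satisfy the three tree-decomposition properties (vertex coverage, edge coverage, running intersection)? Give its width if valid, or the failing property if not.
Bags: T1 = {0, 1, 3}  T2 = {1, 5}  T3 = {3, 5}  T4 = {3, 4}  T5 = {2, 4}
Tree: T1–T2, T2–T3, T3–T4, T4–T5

A tree decomposition must satisfy three properties: every vertex lies in some bag; for every edge, both endpoints lie together in some bag; and for every vertex, the bags containing it form a connected subtree. Here bags containing vertex 3 are not connected in the tree, so the decomposition is invalid.

No — bags containing vertex 3 are not connected in the tree.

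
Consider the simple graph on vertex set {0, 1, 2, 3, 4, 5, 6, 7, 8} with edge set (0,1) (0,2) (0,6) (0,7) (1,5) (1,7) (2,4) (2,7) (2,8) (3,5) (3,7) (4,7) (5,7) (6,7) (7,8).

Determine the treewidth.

2

A width-2 tree decomposition is:
Bags: B1 = {0, 2, 7}  B2 = {2, 4, 7}  B3 = {0, 1, 7}  B4 = {1, 5, 7}  B5 = {3, 5, 7}  B6 = {2, 7, 8}  B7 = {0, 6, 7}
Tree: B1–B2, B1–B3, B3–B4, B4–B5, B2–B6, B3–B7
The largest bag has 3 vertices, giving width 2; this decomposition certifies tw(G) ≤ 2. Conversely, {0, 1, 7} is a clique of size 3, and the vertices of any clique must share a bag in every tree decomposition; so some bag has ≥ 3 vertices and tw(G) ≥ 2. The upper and lower bounds meet at 2, so that is the treewidth.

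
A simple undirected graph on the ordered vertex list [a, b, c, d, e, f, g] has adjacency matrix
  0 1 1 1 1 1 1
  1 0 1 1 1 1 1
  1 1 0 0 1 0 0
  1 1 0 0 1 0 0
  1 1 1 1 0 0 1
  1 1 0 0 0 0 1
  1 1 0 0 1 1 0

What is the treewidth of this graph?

3

A width-3 tree decomposition is:
Bags: B1 = {a, b, e, g}  B2 = {a, b, f, g}  B3 = {a, b, c, e}  B4 = {a, b, d, e}
Tree: B1–B2, B1–B3, B3–B4
Each bag holds 4 vertices, so the decomposition has width 3, which upper-bounds the treewidth. For the lower bound, the 4 vertices {a, b, d, e} are pairwise adjacent, and any tree decomposition puts a clique entirely inside one bag — forcing width ≥ 3. The upper and lower bounds meet at 3, so that is the treewidth.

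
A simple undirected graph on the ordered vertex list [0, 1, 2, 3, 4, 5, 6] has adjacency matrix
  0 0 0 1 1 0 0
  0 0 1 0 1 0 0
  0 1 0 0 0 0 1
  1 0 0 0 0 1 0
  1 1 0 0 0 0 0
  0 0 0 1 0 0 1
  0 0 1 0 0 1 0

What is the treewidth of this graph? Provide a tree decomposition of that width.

The largest bag has 3 vertices, giving width 2; this decomposition certifies tw(G) ≤ 2. For the lower bound, G contains the cycle 3–5–6–2–1–4–0–3, so G is not a forest; only forests have treewidth ≤ 1, hence tw(G) ≥ 2. The upper and lower bounds meet at 2, so that is the treewidth.

Treewidth 2.
Bags: B1 = {3, 5, 6}  B2 = {2, 3, 6}  B3 = {1, 2, 3}  B4 = {1, 3, 4}  B5 = {0, 3, 4}
Tree: B1–B2, B2–B3, B3–B4, B4–B5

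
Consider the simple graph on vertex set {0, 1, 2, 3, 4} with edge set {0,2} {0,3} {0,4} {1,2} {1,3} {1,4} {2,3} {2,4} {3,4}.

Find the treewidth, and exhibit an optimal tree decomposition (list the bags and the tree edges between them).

Treewidth 3.
One optimal decomposition is:
Bags: B1 = {0, 2, 3, 4}  B2 = {1, 2, 3, 4}
Tree: B1–B2

Each bag holds 4 vertices, so the decomposition has width 3, which upper-bounds the treewidth. On the other hand G contains the 4-clique {0, 2, 3, 4}. A clique must lie in a single bag of any decomposition, so no decomposition can have width below 3. Therefore the treewidth is 3.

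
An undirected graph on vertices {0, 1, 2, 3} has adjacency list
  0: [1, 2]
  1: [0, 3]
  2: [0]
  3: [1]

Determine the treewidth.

1

A width-1 tree decomposition is:
Bags: B1 = {0, 2}  B2 = {0, 1}  B3 = {1, 3}
Tree: B1–B2, B2–B3
The largest bag has 2 vertices, giving width 1; this decomposition certifies tw(G) ≤ 1. Any graph with an edge has treewidth ≥ 1, and G has the edge 2–0. Therefore the treewidth is 1.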